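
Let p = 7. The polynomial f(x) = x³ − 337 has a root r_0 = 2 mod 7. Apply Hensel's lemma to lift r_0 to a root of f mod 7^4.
r_3 = 205 (mod 2401)

Hensel: r_{i+1} = r_i − f(r_i)/f′(r_i) mod 7^{i+2}, where f′(x) = 3x². Iterate:
  r_0 = 2 (mod 7)
  r_1 = 9 (mod 49)
  r_2 = 205 (mod 343)
  r_3 = 205 (mod 2401)
Final: r = 205 with f(r) ≡ 0 mod 7^4.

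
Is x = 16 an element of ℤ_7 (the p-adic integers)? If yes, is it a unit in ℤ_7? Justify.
x ∈ ℤ_7^× (unit); v_7(x) = 0

ℤ_7 = {x ∈ ℚ_7 : v_7(x) ≥ 0} and ℤ_7^× = {x ∈ ℤ_7 : v_7(x) = 0}. Here v_7(16) = v_7(num) − v_7(den) = 0; compare against these criteria.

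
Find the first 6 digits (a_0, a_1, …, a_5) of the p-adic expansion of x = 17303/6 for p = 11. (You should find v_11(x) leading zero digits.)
(a_0, …, a_5) = (0, 0, 0, 4, 9, 1)

v_11(17303/6) = 3, so a_0 = ... = a_2 = 0. Factor out: x = 11^3 · u with u = 13/6 a unit in ℤ_11. Expand u iteratively via a_{v+i} = u_i mod 11, u_{i+1} = (u_i − a_{v+i})/11:
  u_0 = 13/6;  a_3 = 4;  u_1 = (u_0 − 4)/11 = -1/6
  u_1 = -1/6;  a_4 = 9;  u_2 = (u_1 − 9)/11 = -5/6
  u_2 = -5/6;  a_5 = 1;  u_3 = (u_2 − 1)/11 = -1/6
Digits: (0, 0, 0, 4, 9, 1).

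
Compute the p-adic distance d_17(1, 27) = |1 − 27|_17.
d_17(1, 27) = 1

Step 1 — x − y = 1 − 27 = -26. Step 2 — v_17(-26) = 0 (factor: -26 = −(17^0 · 26); the sign does not affect v_p). Step 3 — |x − y|_17 = 17^{0} = 1.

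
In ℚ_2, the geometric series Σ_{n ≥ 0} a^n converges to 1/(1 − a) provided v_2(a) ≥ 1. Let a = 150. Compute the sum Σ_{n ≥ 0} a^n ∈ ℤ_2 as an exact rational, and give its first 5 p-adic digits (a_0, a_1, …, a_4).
Σ a^n = 1/(1 − a) = -1/149;  first 5 digits = (1, 1, 0, 0, 0)

v_2(a) = 1 ≥ 1, so the series converges in ℤ_2 to 1/(1 − a) = 1/(1 − 150) = -1/149. Expand this rational in ℤ_2: compute digits iteratively via d_i = x_i mod 2, x_{i+1} = (x_i − d_i)/2. The first 5 digits are (1, 1, 0, 0, 0).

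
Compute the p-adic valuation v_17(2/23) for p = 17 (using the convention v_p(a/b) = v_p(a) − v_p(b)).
v_17(2/23) = 0

Factor powers of 17 from the numerator and denominator of the reduced fraction: 2 = 17^0 · 2 and 23 = 17^0 · 23. Apply v_p(a/b) = v_p(a) − v_p(b): v_17(2/23) = 0 − 0 = 0.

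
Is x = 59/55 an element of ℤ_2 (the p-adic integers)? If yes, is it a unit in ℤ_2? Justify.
x ∈ ℤ_2^× (unit); v_2(x) = 0

ℤ_2 = {x ∈ ℚ_2 : v_2(x) ≥ 0} and ℤ_2^× = {x ∈ ℤ_2 : v_2(x) = 0}. Here v_2(59/55) = v_2(num) − v_2(den) = 0; compare against these criteria.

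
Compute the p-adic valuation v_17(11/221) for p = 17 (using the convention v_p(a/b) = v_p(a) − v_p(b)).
v_17(11/221) = -1

Factor powers of 17 from the numerator and denominator of the reduced fraction: 11 = 17^0 · 11 and 221 = 17^1 · 13. Apply v_p(a/b) = v_p(a) − v_p(b): v_17(11/221) = 0 − 1 = -1.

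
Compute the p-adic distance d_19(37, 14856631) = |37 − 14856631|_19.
d_19(37, 14856631) = 1/2476099

Step 1 — x − y = 37 − 14856631 = -14856594. Step 2 — v_19(-14856594) = 5 (factor: -14856594 = −(19^5 · 6); the sign does not affect v_p). Step 3 — |x − y|_19 = 19^{-5} = 1/2476099.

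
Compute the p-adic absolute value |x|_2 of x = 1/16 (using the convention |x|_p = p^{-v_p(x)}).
|1/16|_2 = 16

Step 1 — compute v_2(x) by factoring powers of 2 out of the numerator and denominator: v_2(1/16) = -4. Step 2 — apply |x|_p = p^{-v_p(x)} = 2^{4} = 16.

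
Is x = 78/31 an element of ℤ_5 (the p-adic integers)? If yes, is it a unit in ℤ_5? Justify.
x ∈ ℤ_5^× (unit); v_5(x) = 0

ℤ_5 = {x ∈ ℚ_5 : v_5(x) ≥ 0} and ℤ_5^× = {x ∈ ℤ_5 : v_5(x) = 0}. Here v_5(78/31) = v_5(num) − v_5(den) = 0; compare against these criteria.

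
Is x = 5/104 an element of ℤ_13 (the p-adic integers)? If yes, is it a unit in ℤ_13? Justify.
x ∉ ℤ_13 (v_13(x) = -1 < 0)

ℤ_13 = {x ∈ ℚ_13 : v_13(x) ≥ 0} and ℤ_13^× = {x ∈ ℤ_13 : v_13(x) = 0}. Here v_13(5/104) = v_13(num) − v_13(den) = -1; compare against these criteria.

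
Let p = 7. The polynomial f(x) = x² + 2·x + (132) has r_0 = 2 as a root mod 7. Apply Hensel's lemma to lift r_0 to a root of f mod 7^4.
r_3 = 1514 (mod 2401)

Hensel: r_{i+1} = r_i − f(r_i)·(f′(r_i))^{-1} mod 7^{i+2}, f′(x) = 2x + 2. Iterate:
  r_0 = 2 (mod 7)
  r_1 = 44 (mod 49)
  r_2 = 142 (mod 343)
  r_3 = 1514 (mod 2401)
Final: r = 1514 satisfies f(r) ≡ 0 mod 7^4.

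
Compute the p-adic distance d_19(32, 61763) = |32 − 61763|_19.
d_19(32, 61763) = 1/6859

Step 1 — x − y = 32 − 61763 = -61731. Step 2 — v_19(-61731) = 3 (factor: -61731 = −(19^3 · 9); the sign does not affect v_p). Step 3 — |x − y|_19 = 19^{-3} = 1/6859.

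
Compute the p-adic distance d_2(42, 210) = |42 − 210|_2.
d_2(42, 210) = 1/8

Step 1 — x − y = 42 − 210 = -168. Step 2 — v_2(-168) = 3 (factor: -168 = −(2^3 · 21); the sign does not affect v_p). Step 3 — |x − y|_2 = 2^{-3} = 1/8.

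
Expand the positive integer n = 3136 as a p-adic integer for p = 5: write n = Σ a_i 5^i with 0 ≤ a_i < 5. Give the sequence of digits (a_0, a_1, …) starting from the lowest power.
(a_0, a_1, …) = (1, 2, 0, 0, 0, 1)

Repeated division by 5 gives the digits low-to-high: 3136 = 1 + 2·5^1 + 1·5^5. Digit sequence: (1, 2, 0, 0, 0, 1).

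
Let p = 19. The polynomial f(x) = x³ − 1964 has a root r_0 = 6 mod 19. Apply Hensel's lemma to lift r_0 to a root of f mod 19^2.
r_1 = 196 (mod 361)

Hensel: r_{i+1} = r_i − f(r_i)/f′(r_i) mod 19^{i+2}, where f′(x) = 3x². Iterate:
  r_0 = 6 (mod 19)
  r_1 = 196 (mod 361)
Final: r = 196 with f(r) ≡ 0 mod 19^2.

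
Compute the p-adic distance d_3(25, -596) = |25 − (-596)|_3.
d_3(25, -596) = 1/27

Step 1 — x − y = 25 − (-596) = 621. Step 2 — v_3(621) = 3 (factor: 621 = (3^3 · 23); the sign does not affect v_p). Step 3 — |x − y|_3 = 3^{-3} = 1/27.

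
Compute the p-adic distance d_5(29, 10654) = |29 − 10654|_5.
d_5(29, 10654) = 1/625

Step 1 — x − y = 29 − 10654 = -10625. Step 2 — v_5(-10625) = 4 (factor: -10625 = −(5^4 · 17); the sign does not affect v_p). Step 3 — |x − y|_5 = 5^{-4} = 1/625.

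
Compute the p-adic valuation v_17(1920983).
v_17(1920983) = 4

v_17(n) is the largest exponent k such that 17^k divides n. Factor out: 1920983 = 17^4 · 23. (Sign doesn't affect v_p.) So v_17(1920983) = 4.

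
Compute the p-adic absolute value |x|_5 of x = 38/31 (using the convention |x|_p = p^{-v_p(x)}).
|38/31|_5 = 1

Step 1 — compute v_5(x) by factoring powers of 5 out of the numerator and denominator: v_5(38/31) = 0. Step 2 — apply |x|_p = p^{-v_p(x)} = 5^{0} = 1.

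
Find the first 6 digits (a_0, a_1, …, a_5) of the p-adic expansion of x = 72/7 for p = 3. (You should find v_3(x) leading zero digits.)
(a_0, …, a_5) = (0, 0, 2, 1, 0, 2)

v_3(72/7) = 2, so a_0 = ... = a_1 = 0. Factor out: x = 3^2 · u with u = 8/7 a unit in ℤ_3. Expand u iteratively via a_{v+i} = u_i mod 3, u_{i+1} = (u_i − a_{v+i})/3:
  u_0 = 8/7;  a_2 = 2;  u_1 = (u_0 − 2)/3 = -2/7
  u_1 = -2/7;  a_3 = 1;  u_2 = (u_1 − 1)/3 = -3/7
  u_2 = -3/7;  a_4 = 0;  u_3 = (u_2 − 0)/3 = -1/7
  u_3 = -1/7;  a_5 = 2;  u_4 = (u_3 − 2)/3 = -5/7
Digits: (0, 0, 2, 1, 0, 2).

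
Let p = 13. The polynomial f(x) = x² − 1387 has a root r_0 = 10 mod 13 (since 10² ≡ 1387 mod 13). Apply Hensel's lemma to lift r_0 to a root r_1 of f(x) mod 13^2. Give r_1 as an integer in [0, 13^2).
r_1 = 49 (mod 169)

Hensel's recurrence: r_{i+1} = r_i − f(r_i)·(f′(r_i))^{-1} mod 13^{i+2}, with f′(x) = 2x. Iterate:
  r_0 = 10 (mod 13)
  r_1 = 49 (mod 169)
Final: r_1 = 49, and one checks f(r_1) ≡ 0 mod 13^2.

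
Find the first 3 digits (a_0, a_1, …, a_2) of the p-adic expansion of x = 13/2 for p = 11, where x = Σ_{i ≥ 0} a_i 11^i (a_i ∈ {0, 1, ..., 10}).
(a_0, …, a_2) = (1, 6, 5)

v_11(13/2) = 0 (numerator and denominator both coprime to 11), so x ∈ ℤ_11^×. Compute digits iteratively via a_i = x_i mod 11, x_{i+1} = (x_i − a_i)/11, with x_0 = x:
  x_0 = 13/2;  a_0 = 1;  x_1 = (x_0 − 1)/11 = 1/2
  x_1 = 1/2;  a_1 = 6;  x_2 = (x_1 − 6)/11 = -1/2
  x_2 = -1/2;  a_2 = 5;  x_3 = (x_2 − 5)/11 = -1/2
Digits: (1, 6, 5).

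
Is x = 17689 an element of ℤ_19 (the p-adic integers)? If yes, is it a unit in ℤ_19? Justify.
x ∈ ℤ_19 but not a unit; v_19(x) = 2 > 0

ℤ_19 = {x ∈ ℚ_19 : v_19(x) ≥ 0} and ℤ_19^× = {x ∈ ℤ_19 : v_19(x) = 0}. Here v_19(17689) = v_19(num) − v_19(den) = 2; compare against these criteria.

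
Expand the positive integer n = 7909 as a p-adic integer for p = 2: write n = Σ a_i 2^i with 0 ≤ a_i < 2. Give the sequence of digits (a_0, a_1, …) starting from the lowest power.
(a_0, a_1, …) = (1, 0, 1, 0, 0, 1, 1, 1, 0, 1, 1, 1, 1)

Repeated division by 2 gives the digits low-to-high: 7909 = 1 + 1·2^2 + 1·2^5 + 1·2^6 + 1·2^7 + 1·2^9 + 1·2^10 + 1·2^11 + 1·2^12. Digit sequence: (1, 0, 1, 0, 0, 1, 1, 1, 0, 1, 1, 1, 1).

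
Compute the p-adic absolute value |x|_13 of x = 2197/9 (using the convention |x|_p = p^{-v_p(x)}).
|2197/9|_13 = 1/2197

Step 1 — compute v_13(x) by factoring powers of 13 out of the numerator and denominator: v_13(2197/9) = 3. Step 2 — apply |x|_p = p^{-v_p(x)} = 13^{-3} = 1/2197.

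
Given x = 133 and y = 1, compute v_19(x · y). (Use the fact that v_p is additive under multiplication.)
v_19(133) = 1

v_p(x) = 1 (factor: 133 = 19^1 · 7); v_p(y) = 0 (factor: 1 = 19^0 · 1). Additivity: v_p(xy) = v_p(x) + v_p(y) = 1 + 0 = 1. (Direct check: xy = 133 = 19^1 · (7).)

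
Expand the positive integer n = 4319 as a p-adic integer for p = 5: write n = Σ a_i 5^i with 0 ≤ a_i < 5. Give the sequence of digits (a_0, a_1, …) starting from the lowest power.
(a_0, a_1, …) = (4, 3, 2, 4, 1, 1)

Repeated division by 5 gives the digits low-to-high: 4319 = 4 + 3·5^1 + 2·5^2 + 4·5^3 + 1·5^4 + 1·5^5. Digit sequence: (4, 3, 2, 4, 1, 1).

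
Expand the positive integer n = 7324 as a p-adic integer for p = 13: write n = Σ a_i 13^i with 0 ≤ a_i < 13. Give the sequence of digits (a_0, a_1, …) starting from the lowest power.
(a_0, a_1, …) = (5, 4, 4, 3)

Repeated division by 13 gives the digits low-to-high: 7324 = 5 + 4·13^1 + 4·13^2 + 3·13^3. Digit sequence: (5, 4, 4, 3).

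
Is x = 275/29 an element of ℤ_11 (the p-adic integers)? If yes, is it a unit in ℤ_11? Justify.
x ∈ ℤ_11 but not a unit; v_11(x) = 1 > 0

ℤ_11 = {x ∈ ℚ_11 : v_11(x) ≥ 0} and ℤ_11^× = {x ∈ ℤ_11 : v_11(x) = 0}. Here v_11(275/29) = v_11(num) − v_11(den) = 1; compare against these criteria.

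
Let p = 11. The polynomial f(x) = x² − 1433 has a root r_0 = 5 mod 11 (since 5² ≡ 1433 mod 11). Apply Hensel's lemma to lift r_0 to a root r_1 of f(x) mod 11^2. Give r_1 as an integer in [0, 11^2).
r_1 = 49 (mod 121)

Hensel's recurrence: r_{i+1} = r_i − f(r_i)·(f′(r_i))^{-1} mod 11^{i+2}, with f′(x) = 2x. Iterate:
  r_0 = 5 (mod 11)
  r_1 = 49 (mod 121)
Final: r_1 = 49, and one checks f(r_1) ≡ 0 mod 11^2.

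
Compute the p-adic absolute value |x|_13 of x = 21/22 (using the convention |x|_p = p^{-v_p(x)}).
|21/22|_13 = 1

Step 1 — compute v_13(x) by factoring powers of 13 out of the numerator and denominator: v_13(21/22) = 0. Step 2 — apply |x|_p = p^{-v_p(x)} = 13^{0} = 1.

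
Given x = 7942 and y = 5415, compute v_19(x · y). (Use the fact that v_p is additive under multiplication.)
v_19(43005930) = 4

v_p(x) = 2 (factor: 7942 = 19^2 · 22); v_p(y) = 2 (factor: 5415 = 19^2 · 15). Additivity: v_p(xy) = v_p(x) + v_p(y) = 2 + 2 = 4. (Direct check: xy = 43005930 = 19^4 · (330).)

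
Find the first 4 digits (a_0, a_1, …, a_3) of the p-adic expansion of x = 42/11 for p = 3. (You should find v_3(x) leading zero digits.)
(a_0, …, a_3) = (0, 1, 2, 1)

v_3(42/11) = 1, so a_0 = ... = a_0 = 0. Factor out: x = 3^1 · u with u = 14/11 a unit in ℤ_3. Expand u iteratively via a_{v+i} = u_i mod 3, u_{i+1} = (u_i − a_{v+i})/3:
  u_0 = 14/11;  a_1 = 1;  u_1 = (u_0 − 1)/3 = 1/11
  u_1 = 1/11;  a_2 = 2;  u_2 = (u_1 − 2)/3 = -7/11
  u_2 = -7/11;  a_3 = 1;  u_3 = (u_2 − 1)/3 = -6/11
Digits: (0, 1, 2, 1).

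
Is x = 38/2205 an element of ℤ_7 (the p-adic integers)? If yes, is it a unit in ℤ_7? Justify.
x ∉ ℤ_7 (v_7(x) = -2 < 0)

ℤ_7 = {x ∈ ℚ_7 : v_7(x) ≥ 0} and ℤ_7^× = {x ∈ ℤ_7 : v_7(x) = 0}. Here v_7(38/2205) = v_7(num) − v_7(den) = -2; compare against these criteria.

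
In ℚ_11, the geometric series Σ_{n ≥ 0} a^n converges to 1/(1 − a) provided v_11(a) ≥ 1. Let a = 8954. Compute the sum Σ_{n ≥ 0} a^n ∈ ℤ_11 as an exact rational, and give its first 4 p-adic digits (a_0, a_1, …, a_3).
Σ a^n = 1/(1 − a) = -1/8953;  first 4 digits = (1, 0, 8, 6)

v_11(a) = 2 ≥ 1, so the series converges in ℤ_11 to 1/(1 − a) = 1/(1 − 8954) = -1/8953. Expand this rational in ℤ_11: compute digits iteratively via d_i = x_i mod 11, x_{i+1} = (x_i − d_i)/11. The first 4 digits are (1, 0, 8, 6).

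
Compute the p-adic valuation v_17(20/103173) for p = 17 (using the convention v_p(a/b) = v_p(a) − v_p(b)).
v_17(20/103173) = -3

Factor powers of 17 from the numerator and denominator of the reduced fraction: 20 = 17^0 · 20 and 103173 = 17^3 · 21. Apply v_p(a/b) = v_p(a) − v_p(b): v_17(20/103173) = 0 − 3 = -3.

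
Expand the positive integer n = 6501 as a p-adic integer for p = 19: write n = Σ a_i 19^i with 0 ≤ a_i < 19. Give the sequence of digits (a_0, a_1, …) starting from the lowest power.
(a_0, a_1, …) = (3, 0, 18)

Repeated division by 19 gives the digits low-to-high: 6501 = 3 + 18·19^2. Digit sequence: (3, 0, 18).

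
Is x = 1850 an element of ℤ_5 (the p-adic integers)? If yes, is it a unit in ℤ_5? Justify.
x ∈ ℤ_5 but not a unit; v_5(x) = 2 > 0

ℤ_5 = {x ∈ ℚ_5 : v_5(x) ≥ 0} and ℤ_5^× = {x ∈ ℤ_5 : v_5(x) = 0}. Here v_5(1850) = v_5(num) − v_5(den) = 2; compare against these criteria.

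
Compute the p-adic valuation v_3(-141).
v_3(-141) = 1

v_3(n) is the largest exponent k such that 3^k divides n. Factor out: -141 = -3^1 · 47. (Sign doesn't affect v_p.) So v_3(-141) = 1.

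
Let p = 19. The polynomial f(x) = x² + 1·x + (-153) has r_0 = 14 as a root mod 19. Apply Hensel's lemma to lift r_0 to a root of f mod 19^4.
r_3 = 21560 (mod 130321)

Hensel: r_{i+1} = r_i − f(r_i)·(f′(r_i))^{-1} mod 19^{i+2}, f′(x) = 2x + 1. Iterate:
  r_0 = 14 (mod 19)
  r_1 = 261 (mod 361)
  r_2 = 983 (mod 6859)
  r_3 = 21560 (mod 130321)
Final: r = 21560 satisfies f(r) ≡ 0 mod 19^4.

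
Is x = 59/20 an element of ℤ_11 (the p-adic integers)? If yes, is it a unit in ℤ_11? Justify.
x ∈ ℤ_11^× (unit); v_11(x) = 0

ℤ_11 = {x ∈ ℚ_11 : v_11(x) ≥ 0} and ℤ_11^× = {x ∈ ℤ_11 : v_11(x) = 0}. Here v_11(59/20) = v_11(num) − v_11(den) = 0; compare against these criteria.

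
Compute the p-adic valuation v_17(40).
v_17(40) = 0

v_17(n) is the largest exponent k such that 17^k divides n. Factor out: 40 = 17^0 · 40. (Sign doesn't affect v_p.) So v_17(40) = 0.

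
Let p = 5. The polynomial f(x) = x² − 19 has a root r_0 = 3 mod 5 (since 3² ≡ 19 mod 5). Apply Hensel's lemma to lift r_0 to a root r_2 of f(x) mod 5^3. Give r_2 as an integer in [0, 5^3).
r_2 = 113 (mod 125)

Hensel's recurrence: r_{i+1} = r_i − f(r_i)·(f′(r_i))^{-1} mod 5^{i+2}, with f′(x) = 2x. Iterate:
  r_0 = 3 (mod 5)
  r_1 = 13 (mod 25)
  r_2 = 113 (mod 125)
Final: r_2 = 113, and one checks f(r_2) ≡ 0 mod 5^3.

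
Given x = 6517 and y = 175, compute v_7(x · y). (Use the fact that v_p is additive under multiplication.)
v_7(1140475) = 4

v_p(x) = 3 (factor: 6517 = 7^3 · 19); v_p(y) = 1 (factor: 175 = 7^1 · 25). Additivity: v_p(xy) = v_p(x) + v_p(y) = 3 + 1 = 4. (Direct check: xy = 1140475 = 7^4 · (475).)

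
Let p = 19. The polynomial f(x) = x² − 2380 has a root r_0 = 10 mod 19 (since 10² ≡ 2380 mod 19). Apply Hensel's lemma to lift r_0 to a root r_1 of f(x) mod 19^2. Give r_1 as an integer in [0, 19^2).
r_1 = 124 (mod 361)

Hensel's recurrence: r_{i+1} = r_i − f(r_i)·(f′(r_i))^{-1} mod 19^{i+2}, with f′(x) = 2x. Iterate:
  r_0 = 10 (mod 19)
  r_1 = 124 (mod 361)
Final: r_1 = 124, and one checks f(r_1) ≡ 0 mod 19^2.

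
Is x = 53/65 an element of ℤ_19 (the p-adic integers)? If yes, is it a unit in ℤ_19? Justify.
x ∈ ℤ_19^× (unit); v_19(x) = 0

ℤ_19 = {x ∈ ℚ_19 : v_19(x) ≥ 0} and ℤ_19^× = {x ∈ ℤ_19 : v_19(x) = 0}. Here v_19(53/65) = v_19(num) − v_19(den) = 0; compare against these criteria.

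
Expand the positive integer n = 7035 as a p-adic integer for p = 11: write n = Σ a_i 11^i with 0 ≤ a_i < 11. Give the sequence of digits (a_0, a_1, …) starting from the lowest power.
(a_0, a_1, …) = (6, 1, 3, 5)

Repeated division by 11 gives the digits low-to-high: 7035 = 6 + 1·11^1 + 3·11^2 + 5·11^3. Digit sequence: (6, 1, 3, 5).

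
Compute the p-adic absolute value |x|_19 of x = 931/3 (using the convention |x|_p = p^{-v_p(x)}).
|931/3|_19 = 1/19

Step 1 — compute v_19(x) by factoring powers of 19 out of the numerator and denominator: v_19(931/3) = 1. Step 2 — apply |x|_p = p^{-v_p(x)} = 19^{-1} = 1/19.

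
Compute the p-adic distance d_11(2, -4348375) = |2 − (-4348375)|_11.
d_11(2, -4348375) = 1/161051

Step 1 — x − y = 2 − (-4348375) = 4348377. Step 2 — v_11(4348377) = 5 (factor: 4348377 = (11^5 · 27); the sign does not affect v_p). Step 3 — |x − y|_11 = 11^{-5} = 1/161051.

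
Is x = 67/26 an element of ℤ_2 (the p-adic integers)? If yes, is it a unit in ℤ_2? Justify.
x ∉ ℤ_2 (v_2(x) = -1 < 0)

ℤ_2 = {x ∈ ℚ_2 : v_2(x) ≥ 0} and ℤ_2^× = {x ∈ ℤ_2 : v_2(x) = 0}. Here v_2(67/26) = v_2(num) − v_2(den) = -1; compare against these criteria.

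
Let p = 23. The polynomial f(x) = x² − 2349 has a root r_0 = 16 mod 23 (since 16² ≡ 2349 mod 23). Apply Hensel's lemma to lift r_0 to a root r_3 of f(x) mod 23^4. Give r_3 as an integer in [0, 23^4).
r_3 = 62024 (mod 279841)

Hensel's recurrence: r_{i+1} = r_i − f(r_i)·(f′(r_i))^{-1} mod 23^{i+2}, with f′(x) = 2x. Iterate:
  r_0 = 16 (mod 23)
  r_1 = 131 (mod 529)
  r_2 = 1189 (mod 12167)
  r_3 = 62024 (mod 279841)
Final: r_3 = 62024, and one checks f(r_3) ≡ 0 mod 23^4.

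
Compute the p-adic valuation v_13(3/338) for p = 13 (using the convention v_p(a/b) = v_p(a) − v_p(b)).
v_13(3/338) = -2

Factor powers of 13 from the numerator and denominator of the reduced fraction: 3 = 13^0 · 3 and 338 = 13^2 · 2. Apply v_p(a/b) = v_p(a) − v_p(b): v_13(3/338) = 0 − 2 = -2.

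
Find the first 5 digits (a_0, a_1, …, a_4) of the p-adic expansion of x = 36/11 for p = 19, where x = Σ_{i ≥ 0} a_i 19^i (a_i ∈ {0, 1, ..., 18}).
(a_0, …, a_4) = (5, 12, 8, 3, 5)

v_19(36/11) = 0 (numerator and denominator both coprime to 19), so x ∈ ℤ_19^×. Compute digits iteratively via a_i = x_i mod 19, x_{i+1} = (x_i − a_i)/19, with x_0 = x:
  x_0 = 36/11;  a_0 = 5;  x_1 = (x_0 − 5)/19 = -1/11
  x_1 = -1/11;  a_1 = 12;  x_2 = (x_1 − 12)/19 = -7/11
  x_2 = -7/11;  a_2 = 8;  x_3 = (x_2 − 8)/19 = -5/11
  x_3 = -5/11;  a_3 = 3;  x_4 = (x_3 − 3)/19 = -2/11
  x_4 = -2/11;  a_4 = 5;  x_5 = (x_4 − 5)/19 = -3/11
Digits: (5, 12, 8, 3, 5).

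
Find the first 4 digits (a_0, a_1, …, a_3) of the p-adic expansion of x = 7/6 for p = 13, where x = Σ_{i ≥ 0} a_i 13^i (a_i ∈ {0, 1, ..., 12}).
(a_0, …, a_3) = (12, 10, 10, 10)

v_13(7/6) = 0 (numerator and denominator both coprime to 13), so x ∈ ℤ_13^×. Compute digits iteratively via a_i = x_i mod 13, x_{i+1} = (x_i − a_i)/13, with x_0 = x:
  x_0 = 7/6;  a_0 = 12;  x_1 = (x_0 − 12)/13 = -5/6
  x_1 = -5/6;  a_1 = 10;  x_2 = (x_1 − 10)/13 = -5/6
  x_2 = -5/6;  a_2 = 10;  x_3 = (x_2 − 10)/13 = -5/6
  x_3 = -5/6;  a_3 = 10;  x_4 = (x_3 − 10)/13 = -5/6
Digits: (12, 10, 10, 10).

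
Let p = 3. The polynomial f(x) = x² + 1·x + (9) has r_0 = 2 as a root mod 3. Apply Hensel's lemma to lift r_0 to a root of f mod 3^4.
r_3 = 8 (mod 81)

Hensel: r_{i+1} = r_i − f(r_i)·(f′(r_i))^{-1} mod 3^{i+2}, f′(x) = 2x + 1. Iterate:
  r_0 = 2 (mod 3)
  r_1 = 8 (mod 9)
  r_2 = 8 (mod 27)
  r_3 = 8 (mod 81)
Final: r = 8 satisfies f(r) ≡ 0 mod 3^4.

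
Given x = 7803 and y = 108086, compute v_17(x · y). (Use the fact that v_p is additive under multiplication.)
v_17(843395058) = 5

v_p(x) = 2 (factor: 7803 = 17^2 · 27); v_p(y) = 3 (factor: 108086 = 17^3 · 22). Additivity: v_p(xy) = v_p(x) + v_p(y) = 2 + 3 = 5. (Direct check: xy = 843395058 = 17^5 · (594).)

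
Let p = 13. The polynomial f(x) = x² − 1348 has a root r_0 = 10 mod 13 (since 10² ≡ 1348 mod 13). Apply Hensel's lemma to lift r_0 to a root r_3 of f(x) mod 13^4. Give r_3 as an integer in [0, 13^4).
r_3 = 5379 (mod 28561)

Hensel's recurrence: r_{i+1} = r_i − f(r_i)·(f′(r_i))^{-1} mod 13^{i+2}, with f′(x) = 2x. Iterate:
  r_0 = 10 (mod 13)
  r_1 = 140 (mod 169)
  r_2 = 985 (mod 2197)
  r_3 = 5379 (mod 28561)
Final: r_3 = 5379, and one checks f(r_3) ≡ 0 mod 13^4.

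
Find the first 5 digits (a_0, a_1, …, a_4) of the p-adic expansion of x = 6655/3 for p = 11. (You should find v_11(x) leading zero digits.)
(a_0, …, a_4) = (0, 0, 0, 9, 3)

v_11(6655/3) = 3, so a_0 = ... = a_2 = 0. Factor out: x = 11^3 · u with u = 5/3 a unit in ℤ_11. Expand u iteratively via a_{v+i} = u_i mod 11, u_{i+1} = (u_i − a_{v+i})/11:
  u_0 = 5/3;  a_3 = 9;  u_1 = (u_0 − 9)/11 = -2/3
  u_1 = -2/3;  a_4 = 3;  u_2 = (u_1 − 3)/11 = -1/3
Digits: (0, 0, 0, 9, 3).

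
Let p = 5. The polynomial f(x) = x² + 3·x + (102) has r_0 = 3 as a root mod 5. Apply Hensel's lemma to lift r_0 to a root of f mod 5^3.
r_2 = 98 (mod 125)

Hensel: r_{i+1} = r_i − f(r_i)·(f′(r_i))^{-1} mod 5^{i+2}, f′(x) = 2x + 3. Iterate:
  r_0 = 3 (mod 5)
  r_1 = 23 (mod 25)
  r_2 = 98 (mod 125)
Final: r = 98 satisfies f(r) ≡ 0 mod 5^3.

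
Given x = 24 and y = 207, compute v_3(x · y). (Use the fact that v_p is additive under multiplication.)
v_3(4968) = 3

v_p(x) = 1 (factor: 24 = 3^1 · 8); v_p(y) = 2 (factor: 207 = 3^2 · 23). Additivity: v_p(xy) = v_p(x) + v_p(y) = 1 + 2 = 3. (Direct check: xy = 4968 = 3^3 · (184).)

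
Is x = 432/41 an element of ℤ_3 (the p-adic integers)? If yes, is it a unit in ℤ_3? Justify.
x ∈ ℤ_3 but not a unit; v_3(x) = 3 > 0

ℤ_3 = {x ∈ ℚ_3 : v_3(x) ≥ 0} and ℤ_3^× = {x ∈ ℤ_3 : v_3(x) = 0}. Here v_3(432/41) = v_3(num) − v_3(den) = 3; compare against these criteria.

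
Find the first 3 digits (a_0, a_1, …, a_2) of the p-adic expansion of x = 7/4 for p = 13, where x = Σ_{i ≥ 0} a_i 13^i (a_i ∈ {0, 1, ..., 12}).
(a_0, …, a_2) = (5, 3, 3)

v_13(7/4) = 0 (numerator and denominator both coprime to 13), so x ∈ ℤ_13^×. Compute digits iteratively via a_i = x_i mod 13, x_{i+1} = (x_i − a_i)/13, with x_0 = x:
  x_0 = 7/4;  a_0 = 5;  x_1 = (x_0 − 5)/13 = -1/4
  x_1 = -1/4;  a_1 = 3;  x_2 = (x_1 − 3)/13 = -1/4
  x_2 = -1/4;  a_2 = 3;  x_3 = (x_2 − 3)/13 = -1/4
Digits: (5, 3, 3).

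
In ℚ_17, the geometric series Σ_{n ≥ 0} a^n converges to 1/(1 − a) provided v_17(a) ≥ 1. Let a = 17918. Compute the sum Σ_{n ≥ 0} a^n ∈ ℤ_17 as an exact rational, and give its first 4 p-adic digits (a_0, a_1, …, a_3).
Σ a^n = 1/(1 − a) = -1/17917;  first 4 digits = (1, 0, 11, 3)

v_17(a) = 2 ≥ 1, so the series converges in ℤ_17 to 1/(1 − a) = 1/(1 − 17918) = -1/17917. Expand this rational in ℤ_17: compute digits iteratively via d_i = x_i mod 17, x_{i+1} = (x_i − d_i)/17. The first 4 digits are (1, 0, 11, 3).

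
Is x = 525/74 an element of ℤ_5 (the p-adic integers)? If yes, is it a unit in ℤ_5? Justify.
x ∈ ℤ_5 but not a unit; v_5(x) = 2 > 0

ℤ_5 = {x ∈ ℚ_5 : v_5(x) ≥ 0} and ℤ_5^× = {x ∈ ℤ_5 : v_5(x) = 0}. Here v_5(525/74) = v_5(num) − v_5(den) = 2; compare against these criteria.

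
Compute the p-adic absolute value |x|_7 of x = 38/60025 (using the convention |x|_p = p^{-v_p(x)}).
|38/60025|_7 = 2401

Step 1 — compute v_7(x) by factoring powers of 7 out of the numerator and denominator: v_7(38/60025) = -4. Step 2 — apply |x|_p = p^{-v_p(x)} = 7^{4} = 2401.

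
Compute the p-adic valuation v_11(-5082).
v_11(-5082) = 2

v_11(n) is the largest exponent k such that 11^k divides n. Factor out: -5082 = -11^2 · 42. (Sign doesn't affect v_p.) So v_11(-5082) = 2.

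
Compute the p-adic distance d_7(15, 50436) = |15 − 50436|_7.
d_7(15, 50436) = 1/16807

Step 1 — x − y = 15 − 50436 = -50421. Step 2 — v_7(-50421) = 5 (factor: -50421 = −(7^5 · 3); the sign does not affect v_p). Step 3 — |x − y|_7 = 7^{-5} = 1/16807.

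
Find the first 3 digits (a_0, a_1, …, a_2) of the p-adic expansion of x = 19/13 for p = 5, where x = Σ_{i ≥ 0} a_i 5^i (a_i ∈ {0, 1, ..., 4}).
(a_0, …, a_2) = (3, 2, 3)

v_5(19/13) = 0 (numerator and denominator both coprime to 5), so x ∈ ℤ_5^×. Compute digits iteratively via a_i = x_i mod 5, x_{i+1} = (x_i − a_i)/5, with x_0 = x:
  x_0 = 19/13;  a_0 = 3;  x_1 = (x_0 − 3)/5 = -4/13
  x_1 = -4/13;  a_1 = 2;  x_2 = (x_1 − 2)/5 = -6/13
  x_2 = -6/13;  a_2 = 3;  x_3 = (x_2 − 3)/5 = -9/13
Digits: (3, 2, 3).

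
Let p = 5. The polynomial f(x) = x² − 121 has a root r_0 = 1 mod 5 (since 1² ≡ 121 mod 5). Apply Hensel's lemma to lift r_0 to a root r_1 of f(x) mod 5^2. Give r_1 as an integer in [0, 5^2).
r_1 = 11 (mod 25)

Hensel's recurrence: r_{i+1} = r_i − f(r_i)·(f′(r_i))^{-1} mod 5^{i+2}, with f′(x) = 2x. Iterate:
  r_0 = 1 (mod 5)
  r_1 = 11 (mod 25)
Final: r_1 = 11, and one checks f(r_1) ≡ 0 mod 5^2.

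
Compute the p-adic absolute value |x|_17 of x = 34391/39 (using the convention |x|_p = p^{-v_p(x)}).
|34391/39|_17 = 1/4913

Step 1 — compute v_17(x) by factoring powers of 17 out of the numerator and denominator: v_17(34391/39) = 3. Step 2 — apply |x|_p = p^{-v_p(x)} = 17^{-3} = 1/4913.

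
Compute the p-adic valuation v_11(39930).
v_11(39930) = 3

v_11(n) is the largest exponent k such that 11^k divides n. Factor out: 39930 = 11^3 · 30. (Sign doesn't affect v_p.) So v_11(39930) = 3.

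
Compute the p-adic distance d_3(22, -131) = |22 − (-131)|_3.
d_3(22, -131) = 1/9

Step 1 — x − y = 22 − (-131) = 153. Step 2 — v_3(153) = 2 (factor: 153 = (3^2 · 17); the sign does not affect v_p). Step 3 — |x − y|_3 = 3^{-2} = 1/9.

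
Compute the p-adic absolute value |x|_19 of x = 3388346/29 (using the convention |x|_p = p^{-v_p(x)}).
|3388346/29|_19 = 1/130321

Step 1 — compute v_19(x) by factoring powers of 19 out of the numerator and denominator: v_19(3388346/29) = 4. Step 2 — apply |x|_p = p^{-v_p(x)} = 19^{-4} = 1/130321.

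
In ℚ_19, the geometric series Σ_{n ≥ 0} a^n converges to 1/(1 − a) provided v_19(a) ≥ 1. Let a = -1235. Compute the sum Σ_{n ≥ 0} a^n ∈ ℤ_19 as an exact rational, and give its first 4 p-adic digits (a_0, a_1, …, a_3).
Σ a^n = 1/(1 − a) = 1/1236;  first 4 digits = (1, 11, 3, 14)

v_19(a) = 1 ≥ 1, so the series converges in ℤ_19 to 1/(1 − a) = 1/(1 − (-1235)) = 1/1236. Expand this rational in ℤ_19: compute digits iteratively via d_i = x_i mod 19, x_{i+1} = (x_i − d_i)/19. The first 4 digits are (1, 11, 3, 14).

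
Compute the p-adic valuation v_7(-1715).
v_7(-1715) = 3

v_7(n) is the largest exponent k such that 7^k divides n. Factor out: -1715 = -7^3 · 5. (Sign doesn't affect v_p.) So v_7(-1715) = 3.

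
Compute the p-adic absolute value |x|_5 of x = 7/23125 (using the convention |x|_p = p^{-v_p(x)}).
|7/23125|_5 = 625

Step 1 — compute v_5(x) by factoring powers of 5 out of the numerator and denominator: v_5(7/23125) = -4. Step 2 — apply |x|_p = p^{-v_p(x)} = 5^{4} = 625.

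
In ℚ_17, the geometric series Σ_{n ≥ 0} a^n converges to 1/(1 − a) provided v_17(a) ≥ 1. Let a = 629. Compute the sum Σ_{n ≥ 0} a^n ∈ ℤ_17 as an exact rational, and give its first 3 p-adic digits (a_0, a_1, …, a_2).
Σ a^n = 1/(1 − a) = -1/628;  first 3 digits = (1, 3, 11)

v_17(a) = 1 ≥ 1, so the series converges in ℤ_17 to 1/(1 − a) = 1/(1 − 629) = -1/628. Expand this rational in ℤ_17: compute digits iteratively via d_i = x_i mod 17, x_{i+1} = (x_i − d_i)/17. The first 3 digits are (1, 3, 11).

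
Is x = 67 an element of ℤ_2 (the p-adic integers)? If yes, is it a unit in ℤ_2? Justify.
x ∈ ℤ_2^× (unit); v_2(x) = 0

ℤ_2 = {x ∈ ℚ_2 : v_2(x) ≥ 0} and ℤ_2^× = {x ∈ ℤ_2 : v_2(x) = 0}. Here v_2(67) = v_2(num) − v_2(den) = 0; compare against these criteria.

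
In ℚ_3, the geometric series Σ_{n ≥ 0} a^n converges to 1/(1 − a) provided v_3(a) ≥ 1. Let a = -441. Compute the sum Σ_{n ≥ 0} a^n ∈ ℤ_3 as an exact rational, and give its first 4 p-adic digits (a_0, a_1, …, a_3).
Σ a^n = 1/(1 − a) = 1/442;  first 4 digits = (1, 0, 2, 1)

v_3(a) = 2 ≥ 1, so the series converges in ℤ_3 to 1/(1 − a) = 1/(1 − (-441)) = 1/442. Expand this rational in ℤ_3: compute digits iteratively via d_i = x_i mod 3, x_{i+1} = (x_i − d_i)/3. The first 4 digits are (1, 0, 2, 1).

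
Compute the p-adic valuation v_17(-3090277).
v_17(-3090277) = 4

v_17(n) is the largest exponent k such that 17^k divides n. Factor out: -3090277 = -17^4 · 37. (Sign doesn't affect v_p.) So v_17(-3090277) = 4.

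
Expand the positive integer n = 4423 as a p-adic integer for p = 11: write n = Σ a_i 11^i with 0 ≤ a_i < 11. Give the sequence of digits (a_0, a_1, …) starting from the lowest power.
(a_0, a_1, …) = (1, 6, 3, 3)

Repeated division by 11 gives the digits low-to-high: 4423 = 1 + 6·11^1 + 3·11^2 + 3·11^3. Digit sequence: (1, 6, 3, 3).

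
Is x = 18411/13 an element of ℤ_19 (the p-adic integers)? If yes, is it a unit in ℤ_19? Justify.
x ∈ ℤ_19 but not a unit; v_19(x) = 2 > 0

ℤ_19 = {x ∈ ℚ_19 : v_19(x) ≥ 0} and ℤ_19^× = {x ∈ ℤ_19 : v_19(x) = 0}. Here v_19(18411/13) = v_19(num) − v_19(den) = 2; compare against these criteria.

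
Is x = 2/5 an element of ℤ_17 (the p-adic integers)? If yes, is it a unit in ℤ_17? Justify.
x ∈ ℤ_17^× (unit); v_17(x) = 0

ℤ_17 = {x ∈ ℚ_17 : v_17(x) ≥ 0} and ℤ_17^× = {x ∈ ℤ_17 : v_17(x) = 0}. Here v_17(2/5) = v_17(num) − v_17(den) = 0; compare against these criteria.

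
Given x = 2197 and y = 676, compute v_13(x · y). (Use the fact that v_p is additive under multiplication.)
v_13(1485172) = 5

v_p(x) = 3 (factor: 2197 = 13^3 · 1); v_p(y) = 2 (factor: 676 = 13^2 · 4). Additivity: v_p(xy) = v_p(x) + v_p(y) = 3 + 2 = 5. (Direct check: xy = 1485172 = 13^5 · (4).)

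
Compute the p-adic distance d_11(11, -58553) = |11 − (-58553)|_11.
d_11(11, -58553) = 1/14641

Step 1 — x − y = 11 − (-58553) = 58564. Step 2 — v_11(58564) = 4 (factor: 58564 = (11^4 · 4); the sign does not affect v_p). Step 3 — |x − y|_11 = 11^{-4} = 1/14641.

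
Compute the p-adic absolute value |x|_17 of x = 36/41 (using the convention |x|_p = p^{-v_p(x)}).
|36/41|_17 = 1

Step 1 — compute v_17(x) by factoring powers of 17 out of the numerator and denominator: v_17(36/41) = 0. Step 2 — apply |x|_p = p^{-v_p(x)} = 17^{0} = 1.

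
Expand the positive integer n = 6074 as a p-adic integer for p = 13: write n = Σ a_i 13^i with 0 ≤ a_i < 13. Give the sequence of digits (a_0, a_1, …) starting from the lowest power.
(a_0, a_1, …) = (3, 12, 9, 2)

Repeated division by 13 gives the digits low-to-high: 6074 = 3 + 12·13^1 + 9·13^2 + 2·13^3. Digit sequence: (3, 12, 9, 2).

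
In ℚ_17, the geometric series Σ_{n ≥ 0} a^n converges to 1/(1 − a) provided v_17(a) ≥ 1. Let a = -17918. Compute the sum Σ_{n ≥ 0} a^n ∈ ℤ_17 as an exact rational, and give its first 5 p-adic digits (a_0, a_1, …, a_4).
Σ a^n = 1/(1 − a) = 1/17919;  first 5 digits = (1, 0, 6, 13, 1)

v_17(a) = 2 ≥ 1, so the series converges in ℤ_17 to 1/(1 − a) = 1/(1 − (-17918)) = 1/17919. Expand this rational in ℤ_17: compute digits iteratively via d_i = x_i mod 17, x_{i+1} = (x_i − d_i)/17. The first 5 digits are (1, 0, 6, 13, 1).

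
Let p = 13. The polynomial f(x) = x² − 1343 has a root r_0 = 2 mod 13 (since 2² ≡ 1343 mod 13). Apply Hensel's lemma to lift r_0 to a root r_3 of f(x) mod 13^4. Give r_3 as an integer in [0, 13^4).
r_3 = 23025 (mod 28561)

Hensel's recurrence: r_{i+1} = r_i − f(r_i)·(f′(r_i))^{-1} mod 13^{i+2}, with f′(x) = 2x. Iterate:
  r_0 = 2 (mod 13)
  r_1 = 41 (mod 169)
  r_2 = 1055 (mod 2197)
  r_3 = 23025 (mod 28561)
Final: r_3 = 23025, and one checks f(r_3) ≡ 0 mod 13^4.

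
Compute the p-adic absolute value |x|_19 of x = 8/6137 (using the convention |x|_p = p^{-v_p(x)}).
|8/6137|_19 = 361

Step 1 — compute v_19(x) by factoring powers of 19 out of the numerator and denominator: v_19(8/6137) = -2. Step 2 — apply |x|_p = p^{-v_p(x)} = 19^{2} = 361.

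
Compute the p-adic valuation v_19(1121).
v_19(1121) = 1

v_19(n) is the largest exponent k such that 19^k divides n. Factor out: 1121 = 19^1 · 59. (Sign doesn't affect v_p.) So v_19(1121) = 1.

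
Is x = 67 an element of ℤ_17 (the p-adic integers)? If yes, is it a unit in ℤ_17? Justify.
x ∈ ℤ_17^× (unit); v_17(x) = 0

ℤ_17 = {x ∈ ℚ_17 : v_17(x) ≥ 0} and ℤ_17^× = {x ∈ ℤ_17 : v_17(x) = 0}. Here v_17(67) = v_17(num) − v_17(den) = 0; compare against these criteria.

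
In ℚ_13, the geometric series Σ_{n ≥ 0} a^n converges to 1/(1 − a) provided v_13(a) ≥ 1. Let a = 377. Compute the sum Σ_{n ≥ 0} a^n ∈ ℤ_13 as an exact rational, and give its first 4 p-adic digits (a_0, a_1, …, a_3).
Σ a^n = 1/(1 − a) = -1/376;  first 4 digits = (1, 3, 11, 0)

v_13(a) = 1 ≥ 1, so the series converges in ℤ_13 to 1/(1 − a) = 1/(1 − 377) = -1/376. Expand this rational in ℤ_13: compute digits iteratively via d_i = x_i mod 13, x_{i+1} = (x_i − d_i)/13. The first 4 digits are (1, 3, 11, 0).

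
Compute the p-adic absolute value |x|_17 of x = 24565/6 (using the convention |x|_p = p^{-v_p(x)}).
|24565/6|_17 = 1/4913

Step 1 — compute v_17(x) by factoring powers of 17 out of the numerator and denominator: v_17(24565/6) = 3. Step 2 — apply |x|_p = p^{-v_p(x)} = 17^{-3} = 1/4913.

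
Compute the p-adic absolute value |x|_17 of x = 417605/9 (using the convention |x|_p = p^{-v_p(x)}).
|417605/9|_17 = 1/83521

Step 1 — compute v_17(x) by factoring powers of 17 out of the numerator and denominator: v_17(417605/9) = 4. Step 2 — apply |x|_p = p^{-v_p(x)} = 17^{-4} = 1/83521.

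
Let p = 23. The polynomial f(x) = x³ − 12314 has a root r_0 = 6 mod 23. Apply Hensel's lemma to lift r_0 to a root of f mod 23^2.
r_1 = 167 (mod 529)

Hensel: r_{i+1} = r_i − f(r_i)/f′(r_i) mod 23^{i+2}, where f′(x) = 3x². Iterate:
  r_0 = 6 (mod 23)
  r_1 = 167 (mod 529)
Final: r = 167 with f(r) ≡ 0 mod 23^2.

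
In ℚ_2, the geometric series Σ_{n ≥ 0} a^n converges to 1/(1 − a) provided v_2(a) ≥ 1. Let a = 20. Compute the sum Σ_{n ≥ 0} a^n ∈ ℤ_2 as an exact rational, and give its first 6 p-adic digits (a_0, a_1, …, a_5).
Σ a^n = 1/(1 − a) = -1/19;  first 6 digits = (1, 0, 1, 0, 0, 1)

v_2(a) = 2 ≥ 1, so the series converges in ℤ_2 to 1/(1 − a) = 1/(1 − 20) = -1/19. Expand this rational in ℤ_2: compute digits iteratively via d_i = x_i mod 2, x_{i+1} = (x_i − d_i)/2. The first 6 digits are (1, 0, 1, 0, 0, 1).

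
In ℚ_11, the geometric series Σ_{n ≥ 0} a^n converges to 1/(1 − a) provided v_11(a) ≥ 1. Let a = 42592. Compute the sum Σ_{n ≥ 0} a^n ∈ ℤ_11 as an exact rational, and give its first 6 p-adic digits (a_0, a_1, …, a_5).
Σ a^n = 1/(1 − a) = -1/42591;  first 6 digits = (1, 0, 0, 10, 2, 0)

v_11(a) = 3 ≥ 1, so the series converges in ℤ_11 to 1/(1 − a) = 1/(1 − 42592) = -1/42591. Expand this rational in ℤ_11: compute digits iteratively via d_i = x_i mod 11, x_{i+1} = (x_i − d_i)/11. The first 6 digits are (1, 0, 0, 10, 2, 0).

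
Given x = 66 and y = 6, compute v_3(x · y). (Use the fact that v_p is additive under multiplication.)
v_3(396) = 2

v_p(x) = 1 (factor: 66 = 3^1 · 22); v_p(y) = 1 (factor: 6 = 3^1 · 2). Additivity: v_p(xy) = v_p(x) + v_p(y) = 1 + 1 = 2. (Direct check: xy = 396 = 3^2 · (44).)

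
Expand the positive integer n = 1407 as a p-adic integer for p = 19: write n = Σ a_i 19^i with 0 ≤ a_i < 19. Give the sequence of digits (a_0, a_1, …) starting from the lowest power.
(a_0, a_1, …) = (1, 17, 3)

Repeated division by 19 gives the digits low-to-high: 1407 = 1 + 17·19^1 + 3·19^2. Digit sequence: (1, 17, 3).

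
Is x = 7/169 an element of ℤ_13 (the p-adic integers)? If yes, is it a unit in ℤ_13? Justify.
x ∉ ℤ_13 (v_13(x) = -2 < 0)

ℤ_13 = {x ∈ ℚ_13 : v_13(x) ≥ 0} and ℤ_13^× = {x ∈ ℤ_13 : v_13(x) = 0}. Here v_13(7/169) = v_13(num) − v_13(den) = -2; compare against these criteria.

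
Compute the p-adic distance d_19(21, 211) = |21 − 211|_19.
d_19(21, 211) = 1/19

Step 1 — x − y = 21 − 211 = -190. Step 2 — v_19(-190) = 1 (factor: -190 = −(19^1 · 10); the sign does not affect v_p). Step 3 — |x − y|_19 = 19^{-1} = 1/19.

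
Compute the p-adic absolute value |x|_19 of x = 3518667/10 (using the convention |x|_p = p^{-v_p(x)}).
|3518667/10|_19 = 1/130321

Step 1 — compute v_19(x) by factoring powers of 19 out of the numerator and denominator: v_19(3518667/10) = 4. Step 2 — apply |x|_p = p^{-v_p(x)} = 19^{-4} = 1/130321.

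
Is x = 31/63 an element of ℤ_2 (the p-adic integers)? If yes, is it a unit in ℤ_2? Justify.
x ∈ ℤ_2^× (unit); v_2(x) = 0

ℤ_2 = {x ∈ ℚ_2 : v_2(x) ≥ 0} and ℤ_2^× = {x ∈ ℤ_2 : v_2(x) = 0}. Here v_2(31/63) = v_2(num) − v_2(den) = 0; compare against these criteria.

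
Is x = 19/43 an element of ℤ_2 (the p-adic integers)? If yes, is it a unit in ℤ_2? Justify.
x ∈ ℤ_2^× (unit); v_2(x) = 0

ℤ_2 = {x ∈ ℚ_2 : v_2(x) ≥ 0} and ℤ_2^× = {x ∈ ℤ_2 : v_2(x) = 0}. Here v_2(19/43) = v_2(num) − v_2(den) = 0; compare against these criteria.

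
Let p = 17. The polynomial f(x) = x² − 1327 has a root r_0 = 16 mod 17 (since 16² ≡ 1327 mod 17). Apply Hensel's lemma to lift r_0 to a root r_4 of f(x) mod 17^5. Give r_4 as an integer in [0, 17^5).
r_4 = 1248394 (mod 1419857)

Hensel's recurrence: r_{i+1} = r_i − f(r_i)·(f′(r_i))^{-1} mod 17^{i+2}, with f′(x) = 2x. Iterate:
  r_0 = 16 (mod 17)
  r_1 = 203 (mod 289)
  r_2 = 492 (mod 4913)
  r_3 = 79100 (mod 83521)
  r_4 = 1248394 (mod 1419857)
Final: r_4 = 1248394, and one checks f(r_4) ≡ 0 mod 17^5.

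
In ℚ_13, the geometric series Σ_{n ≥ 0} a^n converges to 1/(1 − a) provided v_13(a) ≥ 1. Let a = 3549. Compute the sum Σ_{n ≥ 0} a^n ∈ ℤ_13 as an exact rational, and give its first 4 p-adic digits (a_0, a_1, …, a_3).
Σ a^n = 1/(1 − a) = -1/3548;  first 4 digits = (1, 0, 8, 1)

v_13(a) = 2 ≥ 1, so the series converges in ℤ_13 to 1/(1 − a) = 1/(1 − 3549) = -1/3548. Expand this rational in ℤ_13: compute digits iteratively via d_i = x_i mod 13, x_{i+1} = (x_i − d_i)/13. The first 4 digits are (1, 0, 8, 1).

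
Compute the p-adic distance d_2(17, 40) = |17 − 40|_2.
d_2(17, 40) = 1

Step 1 — x − y = 17 − 40 = -23. Step 2 — v_2(-23) = 0 (factor: -23 = −(2^0 · 23); the sign does not affect v_p). Step 3 — |x − y|_2 = 2^{0} = 1.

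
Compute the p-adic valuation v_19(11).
v_19(11) = 0

v_19(n) is the largest exponent k such that 19^k divides n. Factor out: 11 = 19^0 · 11. (Sign doesn't affect v_p.) So v_19(11) = 0.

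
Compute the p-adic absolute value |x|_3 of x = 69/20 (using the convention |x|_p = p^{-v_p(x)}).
|69/20|_3 = 1/3

Step 1 — compute v_3(x) by factoring powers of 3 out of the numerator and denominator: v_3(69/20) = 1. Step 2 — apply |x|_p = p^{-v_p(x)} = 3^{-1} = 1/3.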